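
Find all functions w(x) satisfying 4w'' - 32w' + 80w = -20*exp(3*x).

w = -exp(3*x) + C1*cos(2*x)*exp(4*x) + C2*exp(4*x)*sin(2*x)

Divide through by 4: w'' - 8w' + 20w = -5*exp(3*x).
Characteristic equation r² - 8r + 20 = 0 has discriminant (-8)² - 4·(20) = -16 < 0, so r = 4 ± 2i.
Hence w_h = C1*cos(2*x)*exp(4*x) + C2*exp(4*x)*sin(2*x).
Try w_p = A*exp(3*x). Substituting into the equation and dividing by exp(3*x) gives A = -1, so w_p = -exp(3*x).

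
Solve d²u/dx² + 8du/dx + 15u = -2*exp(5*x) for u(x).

Characteristic equation r² + 8r + 15 = 0 factors as (r + 3)(r + 5) = 0, so r = -3, -5.
Hence u_h = C1*exp(-3*x) + C2*exp(-5*x).
Try u_p = A*exp(5*x). Substituting into the equation and dividing by exp(5*x) gives A = -1/40, so u_p = -exp(5*x)/40.

u = -exp(5*x)/40 + C1*exp(-3*x) + C2*exp(-5*x)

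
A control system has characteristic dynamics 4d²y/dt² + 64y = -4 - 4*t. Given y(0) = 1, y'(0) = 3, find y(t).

y = -1/16 - t/16 + 17*cos(4*t)/16 + 49*sin(4*t)/64

Divide through by 4: y'' + 16y = -1 - t.
Characteristic equation r² + 16 = 0 has discriminant (0)² - 4·(16) = -64 < 0, so r = ± 4i.
Hence y_h = C1*cos(4*t) + C2*sin(4*t).
For the particular solution try y_p = A0 + A1*t. Substituting and matching coefficients of each power of t gives A0 = -1/16, A1 = -1/16, so y_p = -1/16 - t/16.
General solution: y = -1/16 - t/16 + C1*cos(4*t) + C2*sin(4*t).
Apply the initial conditions: y(0) = -1/16 + C1 = 1 and y'(0) = -1/16 + 4*C2 = 3. Solving gives C1 = 17/16, C2 = 49/64.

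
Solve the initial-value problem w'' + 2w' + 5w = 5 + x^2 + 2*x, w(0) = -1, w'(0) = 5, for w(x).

Characteristic equation r² + 2r + 5 = 0 has discriminant (2)² - 4·(5) = -16 < 0, so r = -1 ± 2i.
Hence w_h = C1*cos(2*x)*exp(-x) + C2*exp(-x)*sin(2*x).
For the particular solution try w_p = A0 + A1*x + A2*x^2. Substituting and matching coefficients of each power of x gives A0 = 103/125, A1 = 6/25, A2 = 1/5, so w_p = 103/125 + x^2/5 + 6*x/25.
General solution: w = 103/125 + x^2/5 + 6*x/25 + C1*cos(2*x)*exp(-x) + C2*exp(-x)*sin(2*x).
Apply the initial conditions: w(0) = 103/125 + C1 = -1 and w'(0) = 6/25 - C1 + 2*C2 = 5. Solving gives C1 = -228/125, C2 = 367/250.

w = 103/125 + x**2/5 + 6*x/25 - 228*cos(2*x)*exp(-x)/125 + 367*exp(-x)*sin(2*x)/250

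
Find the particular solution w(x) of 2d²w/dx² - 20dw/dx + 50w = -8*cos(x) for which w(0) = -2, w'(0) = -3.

Divide through by 2: w'' - 10w' + 25w = -4*cos(x).
Characteristic equation r² - 10r + 25 = 0 has discriminant (-10)² - 4·(25) = 0, so r = 5 is a repeated root.
Hence w_h = (C1 + C2*x)*exp(5*x).
Try w_p = A*cos(x) + B*sin(x). Substituting and equating the coefficients of cos(x) and sin(x) gives A = -24/169, B = 10/169, so w_p = -24*cos(x)/169 + 10*sin(x)/169.
General solution: w = -24*cos(x)/169 + 10*sin(x)/169 + C1*exp(5*x) + C2*x*exp(5*x).
Apply the initial conditions: w(0) = -24/169 + C1 = -2 and w'(0) = 10/169 + C2 + 5*C1 = -3. Solving gives C1 = -314/169, C2 = 81/13.

w = -314*exp(5*x)/169 - 24*cos(x)/169 + 10*sin(x)/169 + 81*x*exp(5*x)/13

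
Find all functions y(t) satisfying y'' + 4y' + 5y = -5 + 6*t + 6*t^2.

y = -113/125 - 18*t/25 + 6*t**2/5 + C1*cos(t)*exp(-2*t) + C2*exp(-2*t)*sin(t)

Characteristic equation r² + 4r + 5 = 0 has discriminant (4)² - 4·(5) = -4 < 0, so r = -2 ± i.
Hence y_h = C1*cos(t)*exp(-2*t) + C2*exp(-2*t)*sin(t).
For the particular solution try y_p = A0 + A1*t + A2*t^2. Substituting and matching coefficients of each power of t gives A0 = -113/125, A1 = -18/25, A2 = 6/5, so y_p = -113/125 - 18*t/25 + 6*t^2/5.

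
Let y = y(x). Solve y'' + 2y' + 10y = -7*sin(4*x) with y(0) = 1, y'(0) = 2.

Characteristic equation r² + 2r + 10 = 0 has discriminant (2)² - 4·(10) = -36 < 0, so r = -1 ± 3i.
Hence y_h = C1*cos(3*x)*exp(-x) + C2*exp(-x)*sin(3*x).
Try y_p = A*cos(4*x) + B*sin(4*x). Substituting and equating the coefficients of cos(4x) and sin(4x) gives A = 14/25, B = 21/50, so y_p = 14*cos(4*x)/25 + 21*sin(4*x)/50.
General solution: y = 14*cos(4*x)/25 + 21*sin(4*x)/50 + C1*cos(3*x)*exp(-x) + C2*exp(-x)*sin(3*x).
Apply the initial conditions: y(0) = 14/25 + C1 = 1 and y'(0) = 42/25 - C1 + 3*C2 = 2. Solving gives C1 = 11/25, C2 = 19/75.

y = 14*cos(4*x)/25 + 21*sin(4*x)/50 + 11*cos(3*x)*exp(-x)/25 + 19*exp(-x)*sin(3*x)/75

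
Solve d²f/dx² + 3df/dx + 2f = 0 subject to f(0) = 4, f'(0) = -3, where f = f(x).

f = -exp(-2*x) + 5*exp(-x)

Characteristic equation r² + 3r + 2 = 0 factors as (r + 2)(r + 1) = 0, so r = -2, -1.
Hence f_h = C1*exp(-2*x) + C2*exp(-x).
Apply the initial conditions: f(0) = C1 + C2 = 4 and f'(0) = -C2 - 2*C1 = -3. Solving gives C1 = -1, C2 = 5.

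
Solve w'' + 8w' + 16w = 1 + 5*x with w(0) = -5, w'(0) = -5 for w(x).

Characteristic equation r² + 8r + 16 = 0 has discriminant (8)² - 4·(16) = 0, so r = -4 is a repeated root.
Hence w_h = (C1 + C2*x)*exp(-4*x).
For the particular solution try w_p = A0 + A1*x. Substituting and matching coefficients of each power of x gives A0 = -3/32, A1 = 5/16, so w_p = -3/32 + 5*x/16.
General solution: w = -3/32 + 5*x/16 + C1*exp(-4*x) + C2*x*exp(-4*x).
Apply the initial conditions: w(0) = -3/32 + C1 = -5 and w'(0) = 5/16 + C2 - 4*C1 = -5. Solving gives C1 = -157/32, C2 = -399/16.

w = -3/32 - 157*exp(-4*x)/32 + 5*x/16 - 399*x*exp(-4*x)/16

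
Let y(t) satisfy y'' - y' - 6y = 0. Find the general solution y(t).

Characteristic equation r² - r - 6 = 0 factors as (r + 2)(r - 3) = 0, so r = -2, 3.
Hence y_h = C1*exp(-2*t) + C2*exp(3*t).

y = C1*exp(-2*t) + C2*exp(3*t)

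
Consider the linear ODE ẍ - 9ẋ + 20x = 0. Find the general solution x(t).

x = C1*exp(5*t) + C2*exp(4*t)

Characteristic equation r² - 9r + 20 = 0 factors as (r - 5)(r - 4) = 0, so r = 5, 4.
Hence x_h = C1*exp(5*t) + C2*exp(4*t).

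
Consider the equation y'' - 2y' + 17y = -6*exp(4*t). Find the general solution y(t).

y = -6*exp(4*t)/25 + C1*cos(4*t)*exp(t) + C2*exp(t)*sin(4*t)

Characteristic equation r² - 2r + 17 = 0 has discriminant (-2)² - 4·(17) = -64 < 0, so r = 1 ± 4i.
Hence y_h = C1*cos(4*t)*exp(t) + C2*exp(t)*sin(4*t).
Try y_p = A*exp(4*t). Substituting into the equation and dividing by exp(4*t) gives A = -6/25, so y_p = -6*exp(4*t)/25.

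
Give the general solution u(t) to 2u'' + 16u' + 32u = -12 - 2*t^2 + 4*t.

u = -59/128 - t**2/16 + 3*t/16 + C1*exp(-4*t) + C2*t*exp(-4*t)

Divide through by 2: u'' + 8u' + 16u = -6 - t^2 + 2*t.
Characteristic equation r² + 8r + 16 = 0 has discriminant (8)² - 4·(16) = 0, so r = -4 is a repeated root.
Hence u_h = (C1 + C2*t)*exp(-4*t).
For the particular solution try u_p = A0 + A1*t + A2*t^2. Substituting and matching coefficients of each power of t gives A0 = -59/128, A1 = 3/16, A2 = -1/16, so u_p = -59/128 - t^2/16 + 3*t/16.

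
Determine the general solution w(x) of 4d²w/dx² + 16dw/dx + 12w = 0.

w = C1*exp(-x) + C2*exp(-3*x)

Divide through by 4: w'' + 4w' + 3w = 0.
Characteristic equation r² + 4r + 3 = 0 factors as (r + 1)(r + 3) = 0, so r = -1, -3.
Hence w_h = C1*exp(-x) + C2*exp(-3*x).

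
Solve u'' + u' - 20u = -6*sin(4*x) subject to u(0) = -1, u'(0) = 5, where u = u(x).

Characteristic equation r² + r - 20 = 0 factors as (r - 4)(r + 5) = 0, so r = 4, -5.
Hence u_h = C1*exp(4*x) + C2*exp(-5*x).
Try u_p = A*cos(4*x) + B*sin(4*x). Substituting and equating the coefficients of cos(4x) and sin(4x) gives A = 3/164, B = 27/164, so u_p = 3*cos(4*x)/164 + 27*sin(4*x)/164.
General solution: u = 3*cos(4*x)/164 + 27*sin(4*x)/164 + C1*exp(4*x) + C2*exp(-5*x).
Apply the initial conditions: u(0) = 3/164 + C1 + C2 = -1 and u'(0) = 27/41 - 5*C2 + 4*C1 = 5. Solving gives C1 = -1/12, C2 = -115/123.

u = -115*exp(-5*x)/123 - exp(4*x)/12 + 3*cos(4*x)/164 + 27*sin(4*x)/164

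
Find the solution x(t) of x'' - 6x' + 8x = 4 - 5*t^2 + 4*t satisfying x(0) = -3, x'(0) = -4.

x = 21/64 - 39*exp(2*t)/8 - 7*t/16 - 5*t**2/8 + 99*exp(4*t)/64

Characteristic equation r² - 6r + 8 = 0 factors as (r - 2)(r - 4) = 0, so r = 2, 4.
Hence x_h = C1*exp(2*t) + C2*exp(4*t).
For the particular solution try x_p = A0 + A1*t + A2*t^2. Substituting and matching coefficients of each power of t gives A0 = 21/64, A1 = -7/16, A2 = -5/8, so x_p = 21/64 - 7*t/16 - 5*t^2/8.
General solution: x = 21/64 - 7*t/16 - 5*t^2/8 + C1*exp(2*t) + C2*exp(4*t).
Apply the initial conditions: x(0) = 21/64 + C1 + C2 = -3 and x'(0) = -7/16 + 2*C1 + 4*C2 = -4. Solving gives C1 = -39/8, C2 = 99/64.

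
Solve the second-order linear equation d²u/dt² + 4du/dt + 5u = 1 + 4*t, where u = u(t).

u = -11/25 + 4*t/5 + C1*cos(t)*exp(-2*t) + C2*exp(-2*t)*sin(t)

Characteristic equation r² + 4r + 5 = 0 has discriminant (4)² - 4·(5) = -4 < 0, so r = -2 ± i.
Hence u_h = C1*cos(t)*exp(-2*t) + C2*exp(-2*t)*sin(t).
For the particular solution try u_p = A0 + A1*t. Substituting and matching coefficients of each power of t gives A0 = -11/25, A1 = 4/5, so u_p = -11/25 + 4*t/5.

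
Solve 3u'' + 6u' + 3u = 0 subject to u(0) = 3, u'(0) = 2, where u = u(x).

u = 3*exp(-x) + 5*x*exp(-x)

Divide through by 3: u'' + 2u' + u = 0.
Characteristic equation r² + 2r + 1 = 0 has discriminant (2)² - 4·(1) = 0, so r = -1 is a repeated root.
Hence u_h = (C1 + C2*x)*exp(-x).
Apply the initial conditions: u(0) = C1 = 3 and u'(0) = C2 - C1 = 2. Solving gives C1 = 3, C2 = 5.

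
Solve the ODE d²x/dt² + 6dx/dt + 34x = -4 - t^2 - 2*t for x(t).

x = -1055/9826 - 14*t/289 - t**2/34 + C1*cos(5*t)*exp(-3*t) + C2*exp(-3*t)*sin(5*t)

Characteristic equation r² + 6r + 34 = 0 has discriminant (6)² - 4·(34) = -100 < 0, so r = -3 ± 5i.
Hence x_h = C1*cos(5*t)*exp(-3*t) + C2*exp(-3*t)*sin(5*t).
For the particular solution try x_p = A0 + A1*t + A2*t^2. Substituting and matching coefficients of each power of t gives A0 = -1055/9826, A1 = -14/289, A2 = -1/34, so x_p = -1055/9826 - 14*t/289 - t^2/34.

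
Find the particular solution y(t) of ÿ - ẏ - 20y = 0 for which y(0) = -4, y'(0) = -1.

Characteristic equation r² - r - 20 = 0 factors as (r + 4)(r - 5) = 0, so r = -4, 5.
Hence y_h = C1*exp(-4*t) + C2*exp(5*t).
Apply the initial conditions: y(0) = C1 + C2 = -4 and y'(0) = -4*C1 + 5*C2 = -1. Solving gives C1 = -19/9, C2 = -17/9.

y = -19*exp(-4*t)/9 - 17*exp(5*t)/9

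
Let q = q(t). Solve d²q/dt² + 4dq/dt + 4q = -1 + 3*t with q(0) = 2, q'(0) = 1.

q = -1 + 3*exp(-2*t) + 3*t/4 + 25*t*exp(-2*t)/4

Characteristic equation r² + 4r + 4 = 0 has discriminant (4)² - 4·(4) = 0, so r = -2 is a repeated root.
Hence q_h = (C1 + C2*t)*exp(-2*t).
For the particular solution try q_p = A0 + A1*t. Substituting and matching coefficients of each power of t gives A0 = -1, A1 = 3/4, so q_p = -1 + 3*t/4.
General solution: q = -1 + 3*t/4 + C1*exp(-2*t) + C2*t*exp(-2*t).
Apply the initial conditions: q(0) = -1 + C1 = 2 and q'(0) = 3/4 + C2 - 2*C1 = 1. Solving gives C1 = 3, C2 = 25/4.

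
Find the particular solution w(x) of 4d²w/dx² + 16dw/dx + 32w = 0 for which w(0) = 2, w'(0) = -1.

Divide through by 4: w'' + 4w' + 8w = 0.
Characteristic equation r² + 4r + 8 = 0 has discriminant (4)² - 4·(8) = -16 < 0, so r = -2 ± 2i.
Hence w_h = C1*cos(2*x)*exp(-2*x) + C2*exp(-2*x)*sin(2*x).
Apply the initial conditions: w(0) = C1 = 2 and w'(0) = -2*C1 + 2*C2 = -1. Solving gives C1 = 2, C2 = 3/2.

w = 2*cos(2*x)*exp(-2*x) + 3*exp(-2*x)*sin(2*x)/2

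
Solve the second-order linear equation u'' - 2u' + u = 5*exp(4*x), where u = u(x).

u = 5*exp(4*x)/9 + C1*exp(x) + C2*x*exp(x)

Characteristic equation r² - 2r + 1 = 0 has discriminant (-2)² - 4·(1) = 0, so r = 1 is a repeated root.
Hence u_h = (C1 + C2*x)*exp(x).
Try u_p = A*exp(4*x). Substituting into the equation and dividing by exp(4*x) gives A = 5/9, so u_p = 5*exp(4*x)/9.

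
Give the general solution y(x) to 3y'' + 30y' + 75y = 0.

Divide through by 3: y'' + 10y' + 25y = 0.
Characteristic equation r² + 10r + 25 = 0 has discriminant (10)² - 4·(25) = 0, so r = -5 is a repeated root.
Hence y_h = (C1 + C2*x)*exp(-5*x).

y = C1*exp(-5*x) + C2*x*exp(-5*x)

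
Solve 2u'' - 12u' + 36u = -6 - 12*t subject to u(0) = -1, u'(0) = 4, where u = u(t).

Divide through by 2: u'' - 6u' + 18u = -3 - 6*t.
Characteristic equation r² - 6r + 18 = 0 has discriminant (-6)² - 4·(18) = -36 < 0, so r = 3 ± 3i.
Hence u_h = C1*cos(3*t)*exp(3*t) + C2*exp(3*t)*sin(3*t).
For the particular solution try u_p = A0 + A1*t. Substituting and matching coefficients of each power of t gives A0 = -5/18, A1 = -1/3, so u_p = -5/18 - t/3.
General solution: u = -5/18 - t/3 + C1*cos(3*t)*exp(3*t) + C2*exp(3*t)*sin(3*t).
Apply the initial conditions: u(0) = -5/18 + C1 = -1 and u'(0) = -1/3 + 3*C1 + 3*C2 = 4. Solving gives C1 = -13/18, C2 = 13/6.

u = -5/18 - t/3 - 13*cos(3*t)*exp(3*t)/18 + 13*exp(3*t)*sin(3*t)/6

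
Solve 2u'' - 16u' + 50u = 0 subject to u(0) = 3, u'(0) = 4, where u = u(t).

Divide through by 2: u'' - 8u' + 25u = 0.
Characteristic equation r² - 8r + 25 = 0 has discriminant (-8)² - 4·(25) = -36 < 0, so r = 4 ± 3i.
Hence u_h = C1*cos(3*t)*exp(4*t) + C2*exp(4*t)*sin(3*t).
Apply the initial conditions: u(0) = C1 = 3 and u'(0) = 3*C2 + 4*C1 = 4. Solving gives C1 = 3, C2 = -8/3.

u = 3*cos(3*t)*exp(4*t) - 8*exp(4*t)*sin(3*t)/3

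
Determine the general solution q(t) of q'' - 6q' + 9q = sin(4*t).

Characteristic equation r² - 6r + 9 = 0 has discriminant (-6)² - 4·(9) = 0, so r = 3 is a repeated root.
Hence q_h = (C1 + C2*t)*exp(3*t).
Try q_p = A*cos(4*t) + B*sin(4*t). Substituting and equating the coefficients of cos(4t) and sin(4t) gives A = 24/625, B = -7/625, so q_p = -7*sin(4*t)/625 + 24*cos(4*t)/625.

q = -7*sin(4*t)/625 + 24*cos(4*t)/625 + C1*exp(3*t) + C2*t*exp(3*t)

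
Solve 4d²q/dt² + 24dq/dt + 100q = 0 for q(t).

q = C1*cos(4*t)*exp(-3*t) + C2*exp(-3*t)*sin(4*t)

Divide through by 4: q'' + 6q' + 25q = 0.
Characteristic equation r² + 6r + 25 = 0 has discriminant (6)² - 4·(25) = -64 < 0, so r = -3 ± 4i.
Hence q_h = C1*cos(4*t)*exp(-3*t) + C2*exp(-3*t)*sin(4*t).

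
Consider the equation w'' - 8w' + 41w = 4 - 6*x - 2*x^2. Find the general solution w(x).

w = 4664/68921 - 278*x/1681 - 2*x**2/41 + C1*cos(5*x)*exp(4*x) + C2*exp(4*x)*sin(5*x)

Characteristic equation r² - 8r + 41 = 0 has discriminant (-8)² - 4·(41) = -100 < 0, so r = 4 ± 5i.
Hence w_h = C1*cos(5*x)*exp(4*x) + C2*exp(4*x)*sin(5*x).
For the particular solution try w_p = A0 + A1*x + A2*x^2. Substituting and matching coefficients of each power of x gives A0 = 4664/68921, A1 = -278/1681, A2 = -2/41, so w_p = 4664/68921 - 278*x/1681 - 2*x^2/41.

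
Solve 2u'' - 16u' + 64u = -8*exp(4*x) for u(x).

u = -exp(4*x)/4 + C1*cos(4*x)*exp(4*x) + C2*exp(4*x)*sin(4*x)

Divide through by 2: u'' - 8u' + 32u = -4*exp(4*x).
Characteristic equation r² - 8r + 32 = 0 has discriminant (-8)² - 4·(32) = -64 < 0, so r = 4 ± 4i.
Hence u_h = C1*cos(4*x)*exp(4*x) + C2*exp(4*x)*sin(4*x).
Try u_p = A*exp(4*x). Substituting into the equation and dividing by exp(4*x) gives A = -1/4, so u_p = -exp(4*x)/4.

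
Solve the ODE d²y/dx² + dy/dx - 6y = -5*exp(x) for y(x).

Characteristic equation r² + r - 6 = 0 factors as (r + 3)(r - 2) = 0, so r = -3, 2.
Hence y_h = C1*exp(-3*x) + C2*exp(2*x).
Try y_p = A*exp(x). Substituting into the equation and dividing by exp(x) gives A = 5/4, so y_p = 5*exp(x)/4.

y = 5*exp(x)/4 + C1*exp(-3*x) + C2*exp(2*x)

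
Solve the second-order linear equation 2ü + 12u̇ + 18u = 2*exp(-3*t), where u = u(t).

u = C1*exp(-3*t) + t**2*exp(-3*t)/2 + C2*t*exp(-3*t)

Divide through by 2: u'' + 6u' + 9u = exp(-3*t).
Characteristic equation r² + 6r + 9 = 0 has discriminant (6)² - 4·(9) = 0, so r = -3 is a repeated root.
Hence u_h = (C1 + C2*t)*exp(-3*t).
Since exp(-3*t) solves the homogeneous equation (r = -3 is a root of multiplicity 2), multiply the trial by t^2. Try u_p = A*t^2*exp(-3*t). Substituting into the equation and dividing by exp(-3*t) gives A = 1/2, so u_p = t^2*exp(-3*t)/2.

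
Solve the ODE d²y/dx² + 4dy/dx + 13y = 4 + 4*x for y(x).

Characteristic equation r² + 4r + 13 = 0 has discriminant (4)² - 4·(13) = -36 < 0, so r = -2 ± 3i.
Hence y_h = C1*cos(3*x)*exp(-2*x) + C2*exp(-2*x)*sin(3*x).
For the particular solution try y_p = A0 + A1*x. Substituting and matching coefficients of each power of x gives A0 = 36/169, A1 = 4/13, so y_p = 36/169 + 4*x/13.

y = 36/169 + 4*x/13 + C1*cos(3*x)*exp(-2*x) + C2*exp(-2*x)*sin(3*x)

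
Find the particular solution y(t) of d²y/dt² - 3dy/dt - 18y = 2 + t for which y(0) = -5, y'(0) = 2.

Characteristic equation r² - 3r - 18 = 0 factors as (r - 6)(r + 3) = 0, so r = 6, -3.
Hence y_h = C1*exp(6*t) + C2*exp(-3*t).
For the particular solution try y_p = A0 + A1*t. Substituting and matching coefficients of each power of t gives A0 = -11/108, A1 = -1/18, so y_p = -11/108 - t/18.
General solution: y = -11/108 - t/18 + C1*exp(6*t) + C2*exp(-3*t).
Apply the initial conditions: y(0) = -11/108 + C1 + C2 = -5 and y'(0) = -1/18 - 3*C2 + 6*C1 = 2. Solving gives C1 = -455/324, C2 = -283/81.

y = -11/108 - 455*exp(6*t)/324 - 283*exp(-3*t)/81 - t/18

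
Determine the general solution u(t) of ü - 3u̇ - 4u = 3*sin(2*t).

Characteristic equation r² - 3r - 4 = 0 factors as (r + 1)(r - 4) = 0, so r = -1, 4.
Hence u_h = C1*exp(-t) + C2*exp(4*t).
Try u_p = A*cos(2*t) + B*sin(2*t). Substituting and equating the coefficients of cos(2t) and sin(2t) gives A = 9/50, B = -6/25, so u_p = -6*sin(2*t)/25 + 9*cos(2*t)/50.

u = -6*sin(2*t)/25 + 9*cos(2*t)/50 + C1*exp(-t) + C2*exp(4*t)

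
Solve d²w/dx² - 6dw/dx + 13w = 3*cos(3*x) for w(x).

Characteristic equation r² - 6r + 13 = 0 has discriminant (-6)² - 4·(13) = -16 < 0, so r = 3 ± 2i.
Hence w_h = C1*cos(2*x)*exp(3*x) + C2*exp(3*x)*sin(2*x).
Try w_p = A*cos(3*x) + B*sin(3*x). Substituting and equating the coefficients of cos(3x) and sin(3x) gives A = 3/85, B = -27/170, so w_p = -27*sin(3*x)/170 + 3*cos(3*x)/85.

w = -27*sin(3*x)/170 + 3*cos(3*x)/85 + C1*cos(2*x)*exp(3*x) + C2*exp(3*x)*sin(2*x)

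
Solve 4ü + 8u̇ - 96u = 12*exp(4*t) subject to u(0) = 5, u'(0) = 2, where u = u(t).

Divide through by 4: u'' + 2u' - 24u = 3*exp(4*t).
Characteristic equation r² + 2r - 24 = 0 factors as (r + 6)(r - 4) = 0, so r = -6, 4.
Hence u_h = C1*exp(-6*t) + C2*exp(4*t).
Since exp(4*t) solves the homogeneous equation (r = 4 is a root of multiplicity 1), multiply the trial by t. Try u_p = A*t*exp(4*t). Substituting into the equation and dividing by exp(4*t) gives A = 3/10, so u_p = 3*t*exp(4*t)/10.
General solution: u = C1*exp(-6*t) + C2*exp(4*t) + 3*t*exp(4*t)/10.
Apply the initial conditions: u(0) = C1 + C2 = 5 and u'(0) = 3/10 - 6*C1 + 4*C2 = 2. Solving gives C1 = 183/100, C2 = 317/100.

u = 183*exp(-6*t)/100 + 317*exp(4*t)/100 + 3*t*exp(4*t)/10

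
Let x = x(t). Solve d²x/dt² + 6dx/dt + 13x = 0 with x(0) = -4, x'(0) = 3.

x = -4*cos(2*t)*exp(-3*t) - 9*exp(-3*t)*sin(2*t)/2

Characteristic equation r² + 6r + 13 = 0 has discriminant (6)² - 4·(13) = -16 < 0, so r = -3 ± 2i.
Hence x_h = C1*cos(2*t)*exp(-3*t) + C2*exp(-3*t)*sin(2*t).
Apply the initial conditions: x(0) = C1 = -4 and x'(0) = -3*C1 + 2*C2 = 3. Solving gives C1 = -4, C2 = -9/2.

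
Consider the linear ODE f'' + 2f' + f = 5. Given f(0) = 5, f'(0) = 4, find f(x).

Characteristic equation r² + 2r + 1 = 0 has discriminant (2)² - 4·(1) = 0, so r = -1 is a repeated root.
Hence f_h = (C1 + C2*x)*exp(-x).
For the particular solution try f_p = A0. Substituting and matching coefficients of each power of x gives A0 = 5, so f_p = 5.
General solution: f = 5 + C1*exp(-x) + C2*x*exp(-x).
Apply the initial conditions: f(0) = 5 + C1 = 5 and f'(0) = C2 - C1 = 4. Solving gives C1 = 0, C2 = 4.

f = 5 + 4*x*exp(-x)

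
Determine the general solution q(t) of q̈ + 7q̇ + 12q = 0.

q = C1*exp(-4*t) + C2*exp(-3*t)

Characteristic equation r² + 7r + 12 = 0 factors as (r + 4)(r + 3) = 0, so r = -4, -3.
Hence q_h = C1*exp(-4*t) + C2*exp(-3*t).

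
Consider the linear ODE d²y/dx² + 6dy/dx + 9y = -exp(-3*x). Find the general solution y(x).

y = C1*exp(-3*x) - x**2*exp(-3*x)/2 + C2*x*exp(-3*x)

Characteristic equation r² + 6r + 9 = 0 has discriminant (6)² - 4·(9) = 0, so r = -3 is a repeated root.
Hence y_h = (C1 + C2*x)*exp(-3*x).
Since exp(-3*x) solves the homogeneous equation (r = -3 is a root of multiplicity 2), multiply the trial by x^2. Try y_p = A*x^2*exp(-3*x). Substituting into the equation and dividing by exp(-3*x) gives A = -1/2, so y_p = -x^2*exp(-3*x)/2.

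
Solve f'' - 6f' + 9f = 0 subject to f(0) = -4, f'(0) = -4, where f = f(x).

f = -4*exp(3*x) + 8*x*exp(3*x)

Characteristic equation r² - 6r + 9 = 0 has discriminant (-6)² - 4·(9) = 0, so r = 3 is a repeated root.
Hence f_h = (C1 + C2*x)*exp(3*x).
Apply the initial conditions: f(0) = C1 = -4 and f'(0) = C2 + 3*C1 = -4. Solving gives C1 = -4, C2 = 8.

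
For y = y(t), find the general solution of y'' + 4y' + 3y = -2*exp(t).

y = -exp(t)/4 + C1*exp(-3*t) + C2*exp(-t)

Characteristic equation r² + 4r + 3 = 0 factors as (r + 3)(r + 1) = 0, so r = -3, -1.
Hence y_h = C1*exp(-3*t) + C2*exp(-t).
Try y_p = A*exp(t). Substituting into the equation and dividing by exp(t) gives A = -1/4, so y_p = -exp(t)/4.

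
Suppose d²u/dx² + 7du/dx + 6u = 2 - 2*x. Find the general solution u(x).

Characteristic equation r² + 7r + 6 = 0 factors as (r + 6)(r + 1) = 0, so r = -6, -1.
Hence u_h = C1*exp(-6*x) + C2*exp(-x).
For the particular solution try u_p = A0 + A1*x. Substituting and matching coefficients of each power of x gives A0 = 13/18, A1 = -1/3, so u_p = 13/18 - x/3.

u = 13/18 - x/3 + C1*exp(-6*x) + C2*exp(-x)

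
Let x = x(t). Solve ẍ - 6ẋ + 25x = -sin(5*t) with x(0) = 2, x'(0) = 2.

Characteristic equation r² - 6r + 25 = 0 has discriminant (-6)² - 4·(25) = -64 < 0, so r = 3 ± 4i.
Hence x_h = C1*cos(4*t)*exp(3*t) + C2*exp(3*t)*sin(4*t).
Try x_p = A*cos(5*t) + B*sin(5*t). Substituting and equating the coefficients of cos(5t) and sin(5t) gives A = -1/30, B = 0, so x_p = -cos(5*t)/30.
General solution: x = -cos(5*t)/30 + C1*cos(4*t)*exp(3*t) + C2*exp(3*t)*sin(4*t).
Apply the initial conditions: x(0) = -1/30 + C1 = 2 and x'(0) = 3*C1 + 4*C2 = 2. Solving gives C1 = 61/30, C2 = -41/40.

x = -cos(5*t)/30 - 41*exp(3*t)*sin(4*t)/40 + 61*cos(4*t)*exp(3*t)/30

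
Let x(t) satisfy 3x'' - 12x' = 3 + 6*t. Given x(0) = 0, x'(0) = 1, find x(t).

Divide through by 3: x'' - 4x' = 1 + 2*t.
Characteristic equation r² - 4r = 0 factors as (r - 4)r = 0, so r = 4, 0.
Hence x_h = C1*exp(4*t) + C2.
Since 0 is a characteristic root (multiplicity 1), multiply the polynomial trial by t: try x_p = t*(A0 + A1*t). Substituting and matching coefficients of each power of t gives A0 = -3/8, A1 = -1/4, so x_p = -3*t/8 - t^2/4.
General solution: x = C2 - 3*t/8 - t^2/4 + C1*exp(4*t).
Apply the initial conditions: x(0) = C1 + C2 = 0 and x'(0) = -3/8 + 4*C1 = 1. Solving gives C1 = 11/32, C2 = -11/32.

x = -11/32 - 3*t/8 - t**2/4 + 11*exp(4*t)/32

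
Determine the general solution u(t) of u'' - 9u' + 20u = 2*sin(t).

Characteristic equation r² - 9r + 20 = 0 factors as (r - 4)(r - 5) = 0, so r = 4, 5.
Hence u_h = C1*exp(4*t) + C2*exp(5*t).
Try u_p = A*cos(t) + B*sin(t). Substituting and equating the coefficients of cos(t) and sin(t) gives A = 9/221, B = 19/221, so u_p = 9*cos(t)/221 + 19*sin(t)/221.

u = 9*cos(t)/221 + 19*sin(t)/221 + C1*exp(4*t) + C2*exp(5*t)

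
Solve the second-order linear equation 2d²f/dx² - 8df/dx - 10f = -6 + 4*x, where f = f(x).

Divide through by 2: f'' - 4f' - 5f = -3 + 2*x.
Characteristic equation r² - 4r - 5 = 0 factors as (r - 5)(r + 1) = 0, so r = 5, -1.
Hence f_h = C1*exp(5*x) + C2*exp(-x).
For the particular solution try f_p = A0 + A1*x. Substituting and matching coefficients of each power of x gives A0 = 23/25, A1 = -2/5, so f_p = 23/25 - 2*x/5.

f = 23/25 - 2*x/5 + C1*exp(5*x) + C2*exp(-x)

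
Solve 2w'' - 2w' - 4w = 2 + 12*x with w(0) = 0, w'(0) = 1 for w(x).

w = 1 - 3*x - 2*exp(-x) + exp(2*x)

Divide through by 2: w'' - w' - 2w = 1 + 6*x.
Characteristic equation r² - r - 2 = 0 factors as (r - 2)(r + 1) = 0, so r = 2, -1.
Hence w_h = C1*exp(2*x) + C2*exp(-x).
For the particular solution try w_p = A0 + A1*x. Substituting and matching coefficients of each power of x gives A0 = 1, A1 = -3, so w_p = 1 - 3*x.
General solution: w = 1 - 3*x + C1*exp(2*x) + C2*exp(-x).
Apply the initial conditions: w(0) = 1 + C1 + C2 = 0 and w'(0) = -3 - C2 + 2*C1 = 1. Solving gives C1 = 1, C2 = -2.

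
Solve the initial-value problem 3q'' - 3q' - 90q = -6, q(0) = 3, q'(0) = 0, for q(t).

Divide through by 3: q'' - q' - 30q = -2.
Characteristic equation r² - r - 30 = 0 factors as (r - 6)(r + 5) = 0, so r = 6, -5.
Hence q_h = C1*exp(6*t) + C2*exp(-5*t).
For the particular solution try q_p = A0. Substituting and matching coefficients of each power of t gives A0 = 1/15, so q_p = 1/15.
General solution: q = 1/15 + C1*exp(6*t) + C2*exp(-5*t).
Apply the initial conditions: q(0) = 1/15 + C1 + C2 = 3 and q'(0) = -5*C2 + 6*C1 = 0. Solving gives C1 = 4/3, C2 = 8/5.

q = 1/15 + 4*exp(6*t)/3 + 8*exp(-5*t)/5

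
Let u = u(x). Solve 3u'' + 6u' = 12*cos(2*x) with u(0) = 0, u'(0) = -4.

Divide through by 3: u'' + 2u' = 4*cos(2*x).
Characteristic equation r² + 2r = 0 factors as (r + 2)r = 0, so r = -2, 0.
Hence u_h = C1*exp(-2*x) + C2.
Try u_p = A*cos(2*x) + B*sin(2*x). Substituting and equating the coefficients of cos(2x) and sin(2x) gives A = -1/2, B = 1/2, so u_p = sin(2*x)/2 - cos(2*x)/2.
General solution: u = C2 + sin(2*x)/2 - cos(2*x)/2 + C1*exp(-2*x).
Apply the initial conditions: u(0) = -1/2 + C1 + C2 = 0 and u'(0) = 1 - 2*C1 = -4. Solving gives C1 = 5/2, C2 = -2.

u = -2 + sin(2*x)/2 - cos(2*x)/2 + 5*exp(-2*x)/2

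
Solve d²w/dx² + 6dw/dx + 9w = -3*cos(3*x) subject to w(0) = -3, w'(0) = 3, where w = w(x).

Characteristic equation r² + 6r + 9 = 0 has discriminant (6)² - 4·(9) = 0, so r = -3 is a repeated root.
Hence w_h = (C1 + C2*x)*exp(-3*x).
Try w_p = A*cos(3*x) + B*sin(3*x). Substituting and equating the coefficients of cos(3x) and sin(3x) gives A = 0, B = -1/6, so w_p = -sin(3*x)/6.
General solution: w = -sin(3*x)/6 + C1*exp(-3*x) + C2*x*exp(-3*x).
Apply the initial conditions: w(0) = C1 = -3 and w'(0) = -1/2 + C2 - 3*C1 = 3. Solving gives C1 = -3, C2 = -11/2.

w = -3*exp(-3*x) - sin(3*x)/6 - 11*x*exp(-3*x)/2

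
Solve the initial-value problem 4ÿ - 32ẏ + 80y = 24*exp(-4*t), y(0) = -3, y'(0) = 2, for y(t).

Divide through by 4: y'' - 8y' + 20y = 6*exp(-4*t).
Characteristic equation r² - 8r + 20 = 0 has discriminant (-8)² - 4·(20) = -16 < 0, so r = 4 ± 2i.
Hence y_h = C1*cos(2*t)*exp(4*t) + C2*exp(4*t)*sin(2*t).
Try y_p = A*exp(-4*t). Substituting into the equation and dividing by exp(-4*t) gives A = 3/34, so y_p = 3*exp(-4*t)/34.
General solution: y = 3*exp(-4*t)/34 + C1*cos(2*t)*exp(4*t) + C2*exp(4*t)*sin(2*t).
Apply the initial conditions: y(0) = 3/34 + C1 = -3 and y'(0) = -6/17 + 2*C2 + 4*C1 = 2. Solving gives C1 = -105/34, C2 = 125/17.

y = 3*exp(-4*t)/34 - 105*cos(2*t)*exp(4*t)/34 + 125*exp(4*t)*sin(2*t)/17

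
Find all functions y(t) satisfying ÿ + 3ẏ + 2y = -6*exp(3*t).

y = -3*exp(3*t)/10 + C1*exp(-2*t) + C2*exp(-t)

Characteristic equation r² + 3r + 2 = 0 factors as (r + 2)(r + 1) = 0, so r = -2, -1.
Hence y_h = C1*exp(-2*t) + C2*exp(-t).
Try y_p = A*exp(3*t). Substituting into the equation and dividing by exp(3*t) gives A = -3/10, so y_p = -3*exp(3*t)/10.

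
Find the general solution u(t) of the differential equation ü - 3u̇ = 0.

Characteristic equation r² - 3r = 0 factors as (r - 3)r = 0, so r = 3, 0.
Hence u_h = C1*exp(3*t) + C2.

u = C2 + C1*exp(3*t)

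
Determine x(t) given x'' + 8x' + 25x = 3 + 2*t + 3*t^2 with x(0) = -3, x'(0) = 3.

Characteristic equation r² + 8r + 25 = 0 has discriminant (8)² - 4·(25) = -36 < 0, so r = -4 ± 3i.
Hence x_h = C1*cos(3*t)*exp(-4*t) + C2*exp(-4*t)*sin(3*t).
For the particular solution try x_p = A0 + A1*t + A2*t^2. Substituting and matching coefficients of each power of t gives A0 = 1709/15625, A1 = 2/625, A2 = 3/25, so x_p = 1709/15625 + 2*t/625 + 3*t^2/25.
General solution: x = 1709/15625 + 2*t/625 + 3*t^2/25 + C1*cos(3*t)*exp(-4*t) + C2*exp(-4*t)*sin(3*t).
Apply the initial conditions: x(0) = 1709/15625 + C1 = -3 and x'(0) = 2/625 - 4*C1 + 3*C2 = 3. Solving gives C1 = -48584/15625, C2 = -147511/46875.

x = 1709/15625 + 2*t/625 + 3*t**2/25 - 147511*exp(-4*t)*sin(3*t)/46875 - 48584*cos(3*t)*exp(-4*t)/15625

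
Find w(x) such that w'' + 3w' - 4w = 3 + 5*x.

w = -27/16 - 5*x/4 + C1*exp(-4*x) + C2*exp(x)

Characteristic equation r² + 3r - 4 = 0 factors as (r + 4)(r - 1) = 0, so r = -4, 1.
Hence w_h = C1*exp(-4*x) + C2*exp(x).
For the particular solution try w_p = A0 + A1*x. Substituting and matching coefficients of each power of x gives A0 = -27/16, A1 = -5/4, so w_p = -27/16 - 5*x/4.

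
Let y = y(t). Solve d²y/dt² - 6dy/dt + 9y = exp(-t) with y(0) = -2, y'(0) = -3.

y = -33*exp(3*t)/16 + exp(-t)/16 + 13*t*exp(3*t)/4

Characteristic equation r² - 6r + 9 = 0 has discriminant (-6)² - 4·(9) = 0, so r = 3 is a repeated root.
Hence y_h = (C1 + C2*t)*exp(3*t).
Try y_p = A*exp(-t). Substituting into the equation and dividing by exp(-t) gives A = 1/16, so y_p = exp(-t)/16.
General solution: y = exp(-t)/16 + C1*exp(3*t) + C2*t*exp(3*t).
Apply the initial conditions: y(0) = 1/16 + C1 = -2 and y'(0) = -1/16 + C2 + 3*C1 = -3. Solving gives C1 = -33/16, C2 = 13/4.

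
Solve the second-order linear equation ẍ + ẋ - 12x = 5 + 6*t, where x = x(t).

Characteristic equation r² + r - 12 = 0 factors as (r + 4)(r - 3) = 0, so r = -4, 3.
Hence x_h = C1*exp(-4*t) + C2*exp(3*t).
For the particular solution try x_p = A0 + A1*t. Substituting and matching coefficients of each power of t gives A0 = -11/24, A1 = -1/2, so x_p = -11/24 - t/2.

x = -11/24 - t/2 + C1*exp(-4*t) + C2*exp(3*t)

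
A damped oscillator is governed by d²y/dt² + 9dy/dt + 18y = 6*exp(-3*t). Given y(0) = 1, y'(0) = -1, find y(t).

Characteristic equation r² + 9r + 18 = 0 factors as (r + 6)(r + 3) = 0, so r = -6, -3.
Hence y_h = C1*exp(-6*t) + C2*exp(-3*t).
Since exp(-3*t) solves the homogeneous equation (r = -3 is a root of multiplicity 1), multiply the trial by t. Try y_p = A*t*exp(-3*t). Substituting into the equation and dividing by exp(-3*t) gives A = 2, so y_p = 2*t*exp(-3*t).
General solution: y = C1*exp(-6*t) + C2*exp(-3*t) + 2*t*exp(-3*t).
Apply the initial conditions: y(0) = C1 + C2 = 1 and y'(0) = 2 - 6*C1 - 3*C2 = -1. Solving gives C1 = 0, C2 = 1.

y = 2*t*exp(-3*t) + exp(-3*t)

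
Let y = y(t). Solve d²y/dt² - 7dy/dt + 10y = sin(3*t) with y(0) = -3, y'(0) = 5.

y = -263*exp(2*t)/39 + sin(3*t)/442 + 21*cos(3*t)/442 + 377*exp(5*t)/102

Characteristic equation r² - 7r + 10 = 0 factors as (r - 5)(r - 2) = 0, so r = 5, 2.
Hence y_h = C1*exp(5*t) + C2*exp(2*t).
Try y_p = A*cos(3*t) + B*sin(3*t). Substituting and equating the coefficients of cos(3t) and sin(3t) gives A = 21/442, B = 1/442, so y_p = sin(3*t)/442 + 21*cos(3*t)/442.
General solution: y = sin(3*t)/442 + 21*cos(3*t)/442 + C1*exp(5*t) + C2*exp(2*t).
Apply the initial conditions: y(0) = 21/442 + C1 + C2 = -3 and y'(0) = 3/442 + 2*C2 + 5*C1 = 5. Solving gives C1 = 377/102, C2 = -263/39.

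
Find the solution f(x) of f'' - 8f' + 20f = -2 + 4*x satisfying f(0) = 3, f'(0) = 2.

Characteristic equation r² - 8r + 20 = 0 has discriminant (-8)² - 4·(20) = -16 < 0, so r = 4 ± 2i.
Hence f_h = C1*cos(2*x)*exp(4*x) + C2*exp(4*x)*sin(2*x).
For the particular solution try f_p = A0 + A1*x. Substituting and matching coefficients of each power of x gives A0 = -1/50, A1 = 1/5, so f_p = -1/50 + x/5.
General solution: f = -1/50 + x/5 + C1*cos(2*x)*exp(4*x) + C2*exp(4*x)*sin(2*x).
Apply the initial conditions: f(0) = -1/50 + C1 = 3 and f'(0) = 1/5 + 2*C2 + 4*C1 = 2. Solving gives C1 = 151/50, C2 = -257/50.

f = -1/50 + x/5 - 257*exp(4*x)*sin(2*x)/50 + 151*cos(2*x)*exp(4*x)/50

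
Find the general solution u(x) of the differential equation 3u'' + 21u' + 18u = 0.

u = C1*exp(-6*x) + C2*exp(-x)

Divide through by 3: u'' + 7u' + 6u = 0.
Characteristic equation r² + 7r + 6 = 0 factors as (r + 6)(r + 1) = 0, so r = -6, -1.
Hence u_h = C1*exp(-6*x) + C2*exp(-x).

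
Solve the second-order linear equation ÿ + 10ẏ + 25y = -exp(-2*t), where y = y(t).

Characteristic equation r² + 10r + 25 = 0 has discriminant (10)² - 4·(25) = 0, so r = -5 is a repeated root.
Hence y_h = (C1 + C2*t)*exp(-5*t).
Try y_p = A*exp(-2*t). Substituting into the equation and dividing by exp(-2*t) gives A = -1/9, so y_p = -exp(-2*t)/9.

y = -exp(-2*t)/9 + C1*exp(-5*t) + C2*t*exp(-5*t)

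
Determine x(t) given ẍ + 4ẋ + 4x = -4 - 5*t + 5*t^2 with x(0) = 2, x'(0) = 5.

x = 17/8 - 15*t/4 - exp(-2*t)/8 + 5*t**2/4 + 17*t*exp(-2*t)/2

Characteristic equation r² + 4r + 4 = 0 has discriminant (4)² - 4·(4) = 0, so r = -2 is a repeated root.
Hence x_h = (C1 + C2*t)*exp(-2*t).
For the particular solution try x_p = A0 + A1*t + A2*t^2. Substituting and matching coefficients of each power of t gives A0 = 17/8, A1 = -15/4, A2 = 5/4, so x_p = 17/8 - 15*t/4 + 5*t^2/4.
General solution: x = 17/8 - 15*t/4 + 5*t^2/4 + C1*exp(-2*t) + C2*t*exp(-2*t).
Apply the initial conditions: x(0) = 17/8 + C1 = 2 and x'(0) = -15/4 + C2 - 2*C1 = 5. Solving gives C1 = -1/8, C2 = 17/2.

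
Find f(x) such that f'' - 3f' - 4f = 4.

Characteristic equation r² - 3r - 4 = 0 factors as (r + 1)(r - 4) = 0, so r = -1, 4.
Hence f_h = C1*exp(-x) + C2*exp(4*x).
For the particular solution try f_p = A0. Substituting and matching coefficients of each power of x gives A0 = -1, so f_p = -1.

f = -1 + C1*exp(-x) + C2*exp(4*x)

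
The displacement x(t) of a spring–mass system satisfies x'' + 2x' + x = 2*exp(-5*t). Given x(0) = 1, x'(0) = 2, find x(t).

Characteristic equation r² + 2r + 1 = 0 has discriminant (2)² - 4·(1) = 0, so r = -1 is a repeated root.
Hence x_h = (C1 + C2*t)*exp(-t).
Try x_p = A*exp(-5*t). Substituting into the equation and dividing by exp(-5*t) gives A = 1/8, so x_p = exp(-5*t)/8.
General solution: x = exp(-5*t)/8 + C1*exp(-t) + C2*t*exp(-t).
Apply the initial conditions: x(0) = 1/8 + C1 = 1 and x'(0) = -5/8 + C2 - C1 = 2. Solving gives C1 = 7/8, C2 = 7/2.

x = exp(-5*t)/8 + 7*exp(-t)/8 + 7*t*exp(-t)/2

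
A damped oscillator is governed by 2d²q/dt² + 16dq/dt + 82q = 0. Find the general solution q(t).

q = C1*cos(5*t)*exp(-4*t) + C2*exp(-4*t)*sin(5*t)

Divide through by 2: q'' + 8q' + 41q = 0.
Characteristic equation r² + 8r + 41 = 0 has discriminant (8)² - 4·(41) = -100 < 0, so r = -4 ± 5i.
Hence q_h = C1*cos(5*t)*exp(-4*t) + C2*exp(-4*t)*sin(5*t).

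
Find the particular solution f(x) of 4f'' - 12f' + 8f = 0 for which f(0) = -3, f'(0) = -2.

f = -4*exp(x) + exp(2*x)

Divide through by 4: f'' - 3f' + 2f = 0.
Characteristic equation r² - 3r + 2 = 0 factors as (r - 1)(r - 2) = 0, so r = 1, 2.
Hence f_h = C1*exp(x) + C2*exp(2*x).
Apply the initial conditions: f(0) = C1 + C2 = -3 and f'(0) = C1 + 2*C2 = -2. Solving gives C1 = -4, C2 = 1.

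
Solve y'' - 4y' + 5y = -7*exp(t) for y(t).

y = -7*exp(t)/2 + C1*cos(t)*exp(2*t) + C2*exp(2*t)*sin(t)

Characteristic equation r² - 4r + 5 = 0 has discriminant (-4)² - 4·(5) = -4 < 0, so r = 2 ± i.
Hence y_h = C1*cos(t)*exp(2*t) + C2*exp(2*t)*sin(t).
Try y_p = A*exp(t). Substituting into the equation and dividing by exp(t) gives A = -7/2, so y_p = -7*exp(t)/2.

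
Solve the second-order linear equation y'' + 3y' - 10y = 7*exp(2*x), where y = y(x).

y = C1*exp(-5*x) + C2*exp(2*x) + x*exp(2*x)

Characteristic equation r² + 3r - 10 = 0 factors as (r + 5)(r - 2) = 0, so r = -5, 2.
Hence y_h = C1*exp(-5*x) + C2*exp(2*x).
Since exp(2*x) solves the homogeneous equation (r = 2 is a root of multiplicity 1), multiply the trial by x. Try y_p = A*x*exp(2*x). Substituting into the equation and dividing by exp(2*x) gives A = 1, so y_p = x*exp(2*x).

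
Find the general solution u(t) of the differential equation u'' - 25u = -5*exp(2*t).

u = 5*exp(2*t)/21 + C1*exp(-5*t) + C2*exp(5*t)

Characteristic equation r² - 25 = 0 factors as (r + 5)(r - 5) = 0, so r = -5, 5.
Hence u_h = C1*exp(-5*t) + C2*exp(5*t).
Try u_p = A*exp(2*t). Substituting into the equation and dividing by exp(2*t) gives A = 5/21, so u_p = 5*exp(2*t)/21.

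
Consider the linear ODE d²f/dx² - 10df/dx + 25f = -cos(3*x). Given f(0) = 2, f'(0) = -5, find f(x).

Characteristic equation r² - 10r + 25 = 0 has discriminant (-10)² - 4·(25) = 0, so r = 5 is a repeated root.
Hence f_h = (C1 + C2*x)*exp(5*x).
Try f_p = A*cos(3*x) + B*sin(3*x). Substituting and equating the coefficients of cos(3x) and sin(3x) gives A = -4/289, B = 15/578, so f_p = -4*cos(3*x)/289 + 15*sin(3*x)/578.
General solution: f = -4*cos(3*x)/289 + 15*sin(3*x)/578 + C1*exp(5*x) + C2*x*exp(5*x).
Apply the initial conditions: f(0) = -4/289 + C1 = 2 and f'(0) = 45/578 + C2 + 5*C1 = -5. Solving gives C1 = 582/289, C2 = -515/34.

f = -4*cos(3*x)/289 + 15*sin(3*x)/578 + 582*exp(5*x)/289 - 515*x*exp(5*x)/34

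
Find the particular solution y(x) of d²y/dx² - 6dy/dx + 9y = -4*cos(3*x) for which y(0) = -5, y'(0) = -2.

y = -5*exp(3*x) + 2*sin(3*x)/9 + 37*x*exp(3*x)/3

Characteristic equation r² - 6r + 9 = 0 has discriminant (-6)² - 4·(9) = 0, so r = 3 is a repeated root.
Hence y_h = (C1 + C2*x)*exp(3*x).
Try y_p = A*cos(3*x) + B*sin(3*x). Substituting and equating the coefficients of cos(3x) and sin(3x) gives A = 0, B = 2/9, so y_p = 2*sin(3*x)/9.
General solution: y = 2*sin(3*x)/9 + C1*exp(3*x) + C2*x*exp(3*x).
Apply the initial conditions: y(0) = C1 = -5 and y'(0) = 2/3 + C2 + 3*C1 = -2. Solving gives C1 = -5, C2 = 37/3.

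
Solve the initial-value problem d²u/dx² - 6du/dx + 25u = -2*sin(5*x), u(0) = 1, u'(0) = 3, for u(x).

Characteristic equation r² - 6r + 25 = 0 has discriminant (-6)² - 4·(25) = -64 < 0, so r = 3 ± 4i.
Hence u_h = C1*cos(4*x)*exp(3*x) + C2*exp(3*x)*sin(4*x).
Try u_p = A*cos(5*x) + B*sin(5*x). Substituting and equating the coefficients of cos(5x) and sin(5x) gives A = -1/15, B = 0, so u_p = -cos(5*x)/15.
General solution: u = -cos(5*x)/15 + C1*cos(4*x)*exp(3*x) + C2*exp(3*x)*sin(4*x).
Apply the initial conditions: u(0) = -1/15 + C1 = 1 and u'(0) = 3*C1 + 4*C2 = 3. Solving gives C1 = 16/15, C2 = -1/20.

u = -cos(5*x)/15 - exp(3*x)*sin(4*x)/20 + 16*cos(4*x)*exp(3*x)/15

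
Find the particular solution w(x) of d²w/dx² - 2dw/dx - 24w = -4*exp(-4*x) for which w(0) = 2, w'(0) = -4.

w = 9*exp(6*x)/25 + 41*exp(-4*x)/25 + 2*x*exp(-4*x)/5

Characteristic equation r² - 2r - 24 = 0 factors as (r - 6)(r + 4) = 0, so r = 6, -4.
Hence w_h = C1*exp(6*x) + C2*exp(-4*x).
Since exp(-4*x) solves the homogeneous equation (r = -4 is a root of multiplicity 1), multiply the trial by x. Try w_p = A*x*exp(-4*x). Substituting into the equation and dividing by exp(-4*x) gives A = 2/5, so w_p = 2*x*exp(-4*x)/5.
General solution: w = C1*exp(6*x) + C2*exp(-4*x) + 2*x*exp(-4*x)/5.
Apply the initial conditions: w(0) = C1 + C2 = 2 and w'(0) = 2/5 - 4*C2 + 6*C1 = -4. Solving gives C1 = 9/25, C2 = 41/25.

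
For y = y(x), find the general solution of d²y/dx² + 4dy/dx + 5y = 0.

y = C1*cos(x)*exp(-2*x) + C2*exp(-2*x)*sin(x)

Characteristic equation r² + 4r + 5 = 0 has discriminant (4)² - 4·(5) = -4 < 0, so r = -2 ± i.
Hence y_h = C1*cos(x)*exp(-2*x) + C2*exp(-2*x)*sin(x).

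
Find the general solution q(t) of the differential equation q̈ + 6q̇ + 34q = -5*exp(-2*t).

q = -5*exp(-2*t)/26 + C1*cos(5*t)*exp(-3*t) + C2*exp(-3*t)*sin(5*t)

Characteristic equation r² + 6r + 34 = 0 has discriminant (6)² - 4·(34) = -100 < 0, so r = -3 ± 5i.
Hence q_h = C1*cos(5*t)*exp(-3*t) + C2*exp(-3*t)*sin(5*t).
Try q_p = A*exp(-2*t). Substituting into the equation and dividing by exp(-2*t) gives A = -5/26, so q_p = -5*exp(-2*t)/26.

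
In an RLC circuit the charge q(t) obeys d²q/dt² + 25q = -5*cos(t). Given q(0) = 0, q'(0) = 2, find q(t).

q = -5*cos(t)/24 + 2*sin(5*t)/5 + 5*cos(5*t)/24

Characteristic equation r² + 25 = 0 has discriminant (0)² - 4·(25) = -100 < 0, so r = ± 5i.
Hence q_h = C1*cos(5*t) + C2*sin(5*t).
Try q_p = A*cos(t) + B*sin(t). Substituting and equating the coefficients of cos(t) and sin(t) gives A = -5/24, B = 0, so q_p = -5*cos(t)/24.
General solution: q = -5*cos(t)/24 + C1*cos(5*t) + C2*sin(5*t).
Apply the initial conditions: q(0) = -5/24 + C1 = 0 and q'(0) = 5*C2 = 2. Solving gives C1 = 5/24, C2 = 2/5.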